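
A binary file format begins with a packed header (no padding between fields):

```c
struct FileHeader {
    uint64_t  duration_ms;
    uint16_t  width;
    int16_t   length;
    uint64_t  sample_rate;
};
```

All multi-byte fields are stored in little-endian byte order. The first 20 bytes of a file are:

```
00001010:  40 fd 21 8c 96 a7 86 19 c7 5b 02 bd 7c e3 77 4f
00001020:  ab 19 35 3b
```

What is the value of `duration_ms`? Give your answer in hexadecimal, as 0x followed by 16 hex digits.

`duration_ms` is the first field, at byte offset 0, occupying 8 bytes.
Bytes at offsets 0..7: 40 FD 21 8C 96 A7 86 19.
In little-endian order the low byte comes first in memory.
Reassemble most-significant byte first: 19 86 A7 96 8C 21 FD 40 → 0x1986A7968C21FD40.

0x1986A7968C21FD40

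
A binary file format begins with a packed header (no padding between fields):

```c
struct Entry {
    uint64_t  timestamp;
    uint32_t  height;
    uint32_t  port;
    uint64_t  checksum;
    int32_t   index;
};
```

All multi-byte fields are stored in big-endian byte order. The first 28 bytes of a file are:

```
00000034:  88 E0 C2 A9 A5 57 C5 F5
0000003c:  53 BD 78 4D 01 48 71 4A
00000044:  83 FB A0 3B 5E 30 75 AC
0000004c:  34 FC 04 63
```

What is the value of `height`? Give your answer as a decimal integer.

`height` follows `timestamp` (8 bytes), so it starts at byte offset 8 and occupies 4 bytes.
Bytes at offsets 8..11: 53 BD 78 4D.
In big-endian order the high byte comes first in memory.
The bytes are already most-significant first: 0x53BD784D.
0x53BD784D = 1404926029.

1404926029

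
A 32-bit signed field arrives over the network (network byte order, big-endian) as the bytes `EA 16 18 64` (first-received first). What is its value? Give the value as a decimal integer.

-367650716

Big-endian: lowest address holds the most-significant byte.
The bytes are already most-significant first: 0xEA161864.
Top bit is set, so as a signed 32-bit value this is 0xEA161864 − 2^32 = -367650716.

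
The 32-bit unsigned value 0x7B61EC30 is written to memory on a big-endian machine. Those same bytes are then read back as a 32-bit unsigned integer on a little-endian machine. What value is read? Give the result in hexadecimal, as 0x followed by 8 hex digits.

0x30EC617B

Stored big-endian, the bytes at ascending addresses are 7B 61 EC 30.
Read back as little-endian, the first byte is least significant, giving 0x30EC617B.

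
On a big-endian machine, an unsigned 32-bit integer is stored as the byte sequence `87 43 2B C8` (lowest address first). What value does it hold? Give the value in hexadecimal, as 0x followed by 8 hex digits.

In big-endian order the high byte comes first in memory.
The bytes are already most-significant first: 0x87432BC8.

0x87432BC8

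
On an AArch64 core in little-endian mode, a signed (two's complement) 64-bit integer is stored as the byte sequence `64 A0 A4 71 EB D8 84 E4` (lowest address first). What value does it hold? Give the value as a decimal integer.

Little-endian: lowest address holds the least-significant byte.
Reassemble most-significant byte first: E4 84 D8 EB 71 A4 A0 64 → 0xE484D8EB71A4A064.
Top bit is set, so as a signed 64-bit value this is 0xE484D8EB71A4A064 − 2^64 = -1980219430400647068.

-1980219430400647068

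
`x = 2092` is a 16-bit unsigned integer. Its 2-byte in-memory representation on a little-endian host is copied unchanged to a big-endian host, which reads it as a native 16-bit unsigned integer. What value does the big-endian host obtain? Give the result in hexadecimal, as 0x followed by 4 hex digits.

0x2C08

2092 in 16-bit hexadecimal is 0x082C.
Stored little-endian, the bytes at ascending addresses are 2C 08.
Read back as big-endian, the last byte is least significant, giving 0x2C08.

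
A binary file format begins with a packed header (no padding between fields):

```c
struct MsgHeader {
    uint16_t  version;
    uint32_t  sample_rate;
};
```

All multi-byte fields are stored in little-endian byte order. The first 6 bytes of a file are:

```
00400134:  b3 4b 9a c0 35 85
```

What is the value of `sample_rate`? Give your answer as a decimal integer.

2234892442

`sample_rate` follows `version` (2 bytes), so it starts at byte offset 2 and occupies 4 bytes.
Bytes at offsets 2..5: 9A C0 35 85.
Little-endian stores the least-significant byte at the lowest address.
Reassemble most-significant byte first: 85 35 C0 9A → 0x8535C09A.
0x8535C09A = 2234892442.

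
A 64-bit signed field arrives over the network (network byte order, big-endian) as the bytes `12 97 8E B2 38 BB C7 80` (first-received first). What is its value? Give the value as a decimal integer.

Big-endian stores the most-significant byte at the lowest address.
The bytes are already most-significant first: 0x12978EB238BBC780.
0x12978EB238BBC780 = 1339696310273165184.

1339696310273165184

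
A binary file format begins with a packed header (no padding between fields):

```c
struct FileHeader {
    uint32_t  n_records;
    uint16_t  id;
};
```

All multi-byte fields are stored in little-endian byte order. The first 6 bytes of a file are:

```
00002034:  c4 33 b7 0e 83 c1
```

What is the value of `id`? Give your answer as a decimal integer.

49539

`id` follows `n_records` (4 bytes), so it starts at byte offset 4 and occupies 2 bytes.
Bytes at offsets 4..5: 83 C1.
Little-endian stores the least-significant byte at the lowest address.
Reassemble most-significant byte first: C1 83 → 0xC183.
0xC183 = 49539.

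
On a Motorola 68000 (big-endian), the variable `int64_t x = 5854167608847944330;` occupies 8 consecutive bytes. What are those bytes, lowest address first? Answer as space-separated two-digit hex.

5854167608847944330 in hexadecimal, padded to 64 bits, is 0x513E2E6C6CFACA8A.
Split into bytes (most-significant first): 51 3E 2E 6C 6C FA CA 8A.
In big-endian order the high byte comes first in memory.
So the memory order matches the most-significant-first order: 51 3E 2E 6C 6C FA CA 8A.

51 3E 2E 6C 6C FA CA 8A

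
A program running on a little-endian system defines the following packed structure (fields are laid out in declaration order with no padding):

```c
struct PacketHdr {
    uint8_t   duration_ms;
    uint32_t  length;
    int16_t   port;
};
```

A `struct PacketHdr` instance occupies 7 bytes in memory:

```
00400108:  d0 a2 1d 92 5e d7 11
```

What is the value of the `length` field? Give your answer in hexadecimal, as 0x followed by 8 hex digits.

`length` follows `duration_ms` (1 byte), so it starts at byte offset 1 and occupies 4 bytes.
Bytes at offsets 1..4: A2 1D 92 5E.
Little-endian: lowest address holds the least-significant byte.
Reassemble most-significant byte first: 5E 92 1D A2 → 0x5E921DA2.

0x5E921DA2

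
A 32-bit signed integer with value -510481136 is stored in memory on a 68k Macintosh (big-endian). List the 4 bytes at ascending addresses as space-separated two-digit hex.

Two's complement of -510481136 in 32 bits: 510481136 = 0x1E6D52F0; invert → 0xE192AD0F; add 1 → 0xE192AD10.
Split into bytes (most-significant first): E1 92 AD 10.
Big-endian stores the most-significant byte at the lowest address.
So the memory order matches the most-significant-first order: E1 92 AD 10.

E1 92 AD 10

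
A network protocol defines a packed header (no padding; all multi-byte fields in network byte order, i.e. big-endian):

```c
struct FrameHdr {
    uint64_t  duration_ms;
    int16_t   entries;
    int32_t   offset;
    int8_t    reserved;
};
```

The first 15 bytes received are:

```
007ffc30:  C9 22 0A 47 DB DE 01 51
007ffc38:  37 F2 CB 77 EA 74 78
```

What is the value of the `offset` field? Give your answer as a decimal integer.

-881333644

`offset` follows `duration_ms` (8 B), `entries` (2 B), so it starts at offset 8 + 2 = 10 and occupies 4 bytes.
Bytes at offsets 10..13: CB 77 EA 74.
Big-endian: lowest address holds the most-significant byte.
The bytes are already most-significant first: 0xCB77EA74.
Top bit is set, so as a signed 32-bit value this is 0xCB77EA74 − 2^32 = -881333644.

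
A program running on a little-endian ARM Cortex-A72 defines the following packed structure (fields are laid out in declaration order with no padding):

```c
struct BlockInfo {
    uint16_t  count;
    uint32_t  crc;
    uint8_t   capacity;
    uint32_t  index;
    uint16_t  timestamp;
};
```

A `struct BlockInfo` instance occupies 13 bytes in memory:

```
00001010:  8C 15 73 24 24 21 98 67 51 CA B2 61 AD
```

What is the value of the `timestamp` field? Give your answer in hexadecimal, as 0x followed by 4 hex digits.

`timestamp` follows `count` (2 B), `crc` (4 B), `capacity` (1 B), `index` (4 B), so it starts at offset 2 + 4 + 1 + 4 = 11 and occupies 2 bytes.
Bytes at offsets 11..12: 61 AD.
In little-endian order the low byte comes first in memory.
Reassemble most-significant byte first: AD 61 → 0xAD61.

0xAD61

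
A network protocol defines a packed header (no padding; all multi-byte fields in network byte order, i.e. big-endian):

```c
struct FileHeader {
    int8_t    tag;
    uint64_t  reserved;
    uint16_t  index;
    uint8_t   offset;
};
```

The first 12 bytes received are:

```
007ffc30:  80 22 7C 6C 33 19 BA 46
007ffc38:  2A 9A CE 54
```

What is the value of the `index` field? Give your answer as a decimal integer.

39630

`index` follows `tag` (1 B), `reserved` (8 B), so it starts at offset 1 + 8 = 9 and occupies 2 bytes.
Bytes at offsets 9..10: 9A CE.
In big-endian order the high byte comes first in memory.
The bytes are already most-significant first: 0x9ACE.
0x9ACE = 39630.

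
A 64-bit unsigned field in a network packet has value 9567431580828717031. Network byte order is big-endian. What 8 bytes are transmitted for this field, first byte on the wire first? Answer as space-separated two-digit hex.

84 C6 58 55 14 26 4F E7

9567431580828717031 in hexadecimal, padded to 64 bits, is 0x84C6585514264FE7.
Split into bytes (most-significant first): 84 C6 58 55 14 26 4F E7.
Big-endian stores the most-significant byte at the lowest address.
So the memory order matches the most-significant-first order: 84 C6 58 55 14 26 4F E7.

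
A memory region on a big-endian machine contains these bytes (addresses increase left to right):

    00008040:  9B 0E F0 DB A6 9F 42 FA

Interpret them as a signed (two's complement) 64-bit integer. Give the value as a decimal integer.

Big-endian stores the most-significant byte at the lowest address.
The bytes are already most-significant first: 0x9B0EF0DBA69F42FA.
Top bit is set, so as a signed 64-bit value this is 0x9B0EF0DBA69F42FA − 2^64 = -7273611521972813062.

-7273611521972813062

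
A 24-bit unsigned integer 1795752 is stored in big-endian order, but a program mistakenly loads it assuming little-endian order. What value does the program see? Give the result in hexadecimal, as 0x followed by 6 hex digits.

1795752 in 24-bit hexadecimal is 0x1B66A8.
Stored big-endian, the bytes at ascending addresses are 1B 66 A8.
Read back as little-endian, the first byte is least significant, giving 0xA8661B.

0xA8661B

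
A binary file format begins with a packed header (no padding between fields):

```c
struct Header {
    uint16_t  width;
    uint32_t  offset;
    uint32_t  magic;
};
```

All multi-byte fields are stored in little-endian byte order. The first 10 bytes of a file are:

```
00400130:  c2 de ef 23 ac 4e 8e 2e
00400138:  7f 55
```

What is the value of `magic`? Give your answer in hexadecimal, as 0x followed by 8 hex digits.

0x557F2E8E

`magic` follows `width` (2 B), `offset` (4 B), so it starts at offset 2 + 4 = 6 and occupies 4 bytes.
Bytes at offsets 6..9: 8E 2E 7F 55.
Little-endian stores the least-significant byte at the lowest address.
Reassemble most-significant byte first: 55 7F 2E 8E → 0x557F2E8E.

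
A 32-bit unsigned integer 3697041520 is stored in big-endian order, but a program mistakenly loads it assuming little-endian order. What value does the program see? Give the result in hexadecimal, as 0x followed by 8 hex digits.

3697041520 in 32-bit hexadecimal is 0xDC5C6070.
Stored big-endian, the bytes at ascending addresses are DC 5C 60 70.
Read back as little-endian, the first byte is least significant, giving 0x70605CDC.

0x70605CDC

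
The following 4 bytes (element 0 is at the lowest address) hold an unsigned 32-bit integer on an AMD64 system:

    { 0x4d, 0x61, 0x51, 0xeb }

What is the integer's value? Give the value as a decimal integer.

3947979085

In little-endian order the low byte comes first in memory.
Reassemble most-significant byte first: EB 51 61 4D → 0xEB51614D.
0xEB51614D = 3947979085.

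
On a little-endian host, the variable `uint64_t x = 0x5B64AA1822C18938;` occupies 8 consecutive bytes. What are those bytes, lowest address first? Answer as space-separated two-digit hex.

38 89 C1 22 18 AA 64 5B

Split into bytes (most-significant first): 5B 64 AA 18 22 C1 89 38.
Little-endian: lowest address holds the least-significant byte.
So at ascending addresses the bytes are 38 89 C1 22 18 AA 64 5B.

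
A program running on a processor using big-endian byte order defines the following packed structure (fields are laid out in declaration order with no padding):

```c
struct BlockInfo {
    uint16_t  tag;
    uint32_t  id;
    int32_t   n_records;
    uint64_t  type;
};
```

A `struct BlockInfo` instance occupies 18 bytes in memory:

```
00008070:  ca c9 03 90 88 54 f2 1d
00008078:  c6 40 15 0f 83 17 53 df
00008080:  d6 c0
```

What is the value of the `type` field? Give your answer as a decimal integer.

1517575735661811392

`type` follows `tag` (2 B), `id` (4 B), `n_records` (4 B), so it starts at offset 2 + 4 + 4 = 10 and occupies 8 bytes.
Bytes at offsets 10..17: 15 0F 83 17 53 DF D6 C0.
Big-endian: lowest address holds the most-significant byte.
The bytes are already most-significant first: 0x150F831753DFD6C0.
0x150F831753DFD6C0 = 1517575735661811392.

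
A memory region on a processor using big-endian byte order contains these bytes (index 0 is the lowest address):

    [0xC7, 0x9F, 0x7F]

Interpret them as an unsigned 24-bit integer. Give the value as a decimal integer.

13082495

Big-endian: lowest address holds the most-significant byte.
The bytes are already most-significant first: 0xC79F7F.
0xC79F7F = 13082495.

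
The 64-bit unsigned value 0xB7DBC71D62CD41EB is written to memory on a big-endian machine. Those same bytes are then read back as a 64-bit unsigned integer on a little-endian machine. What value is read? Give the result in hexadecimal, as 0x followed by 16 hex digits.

Stored big-endian, the bytes at ascending addresses are B7 DB C7 1D 62 CD 41 EB.
Read back as little-endian, the first byte is least significant, giving 0xEB41CD621DC7DBB7.

0xEB41CD621DC7DBB7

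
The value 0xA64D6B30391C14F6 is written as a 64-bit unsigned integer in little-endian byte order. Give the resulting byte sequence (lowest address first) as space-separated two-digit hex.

F6 14 1C 39 30 6B 4D A6

Split into bytes (most-significant first): A6 4D 6B 30 39 1C 14 F6.
In little-endian order the low byte comes first in memory.
So at ascending addresses the bytes are F6 14 1C 39 30 6B 4D A6.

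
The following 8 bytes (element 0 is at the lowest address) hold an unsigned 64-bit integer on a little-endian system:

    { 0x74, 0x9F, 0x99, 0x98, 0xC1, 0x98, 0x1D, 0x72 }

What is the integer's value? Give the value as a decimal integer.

8222896451904708468

Little-endian: lowest address holds the least-significant byte.
Reassemble most-significant byte first: 72 1D 98 C1 98 99 9F 74 → 0x721D98C198999F74.
0x721D98C198999F74 = 8222896451904708468.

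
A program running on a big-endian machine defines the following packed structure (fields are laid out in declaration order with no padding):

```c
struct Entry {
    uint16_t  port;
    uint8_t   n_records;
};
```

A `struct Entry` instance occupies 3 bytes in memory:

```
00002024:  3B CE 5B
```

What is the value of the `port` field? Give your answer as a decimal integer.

15310

`port` is the first field, at byte offset 0, occupying 2 bytes.
Bytes at offsets 0..1: 3B CE.
In big-endian order the high byte comes first in memory.
The bytes are already most-significant first: 0x3BCE.
0x3BCE = 15310.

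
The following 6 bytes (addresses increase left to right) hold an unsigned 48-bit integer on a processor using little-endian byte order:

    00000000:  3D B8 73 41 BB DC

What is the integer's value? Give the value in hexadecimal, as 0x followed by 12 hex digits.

In little-endian order the low byte comes first in memory.
Reassemble most-significant byte first: DC BB 41 73 B8 3D → 0xDCBB4173B83D.

0xDCBB4173B83D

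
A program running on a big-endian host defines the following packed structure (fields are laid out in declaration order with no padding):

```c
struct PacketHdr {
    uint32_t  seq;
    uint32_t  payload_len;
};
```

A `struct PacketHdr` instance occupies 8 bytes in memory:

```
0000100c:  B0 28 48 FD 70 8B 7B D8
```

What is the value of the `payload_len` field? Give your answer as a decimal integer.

`payload_len` follows `seq` (4 bytes), so it starts at byte offset 4 and occupies 4 bytes.
Bytes at offsets 4..7: 70 8B 7B D8.
In big-endian order the high byte comes first in memory.
The bytes are already most-significant first: 0x708B7BD8.
0x708B7BD8 = 1888189400.

1888189400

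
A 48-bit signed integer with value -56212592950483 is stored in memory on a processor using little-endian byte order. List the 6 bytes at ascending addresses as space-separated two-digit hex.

2D 83 5D FC DF CC

Two's complement of -56212592950483 in 48 bits: 56212592950483 = 0x332003A27CD3; invert → 0xCCDFFC5D832C; add 1 → 0xCCDFFC5D832D.
Split into bytes (most-significant first): CC DF FC 5D 83 2D.
Little-endian: lowest address holds the least-significant byte.
So at ascending addresses the bytes are 2D 83 5D FC DF CC.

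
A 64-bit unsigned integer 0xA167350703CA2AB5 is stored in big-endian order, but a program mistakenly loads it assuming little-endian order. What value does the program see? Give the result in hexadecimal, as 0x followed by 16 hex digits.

Stored big-endian, the bytes at ascending addresses are A1 67 35 07 03 CA 2A B5.
Read back as little-endian, the first byte is least significant, giving 0xB52ACA03073567A1.

0xB52ACA03073567A1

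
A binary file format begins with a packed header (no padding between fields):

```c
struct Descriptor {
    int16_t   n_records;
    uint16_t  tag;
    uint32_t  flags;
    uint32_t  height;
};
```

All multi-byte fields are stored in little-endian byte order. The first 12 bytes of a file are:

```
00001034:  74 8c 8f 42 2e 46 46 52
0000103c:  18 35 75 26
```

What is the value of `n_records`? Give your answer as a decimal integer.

`n_records` is the first field, at byte offset 0, occupying 2 bytes.
Bytes at offsets 0..1: 74 8C.
Little-endian: lowest address holds the least-significant byte.
Reassemble most-significant byte first: 8C 74 → 0x8C74.
Top bit is set, so as a signed 16-bit value this is 0x8C74 − 2^16 = -29580.

-29580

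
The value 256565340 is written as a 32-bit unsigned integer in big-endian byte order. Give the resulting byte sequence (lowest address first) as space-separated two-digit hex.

0F 4A E0 5C

256565340 in hexadecimal, padded to 32 bits, is 0x0F4AE05C.
Split into bytes (most-significant first): 0F 4A E0 5C.
Big-endian stores the most-significant byte at the lowest address.
So the memory order matches the most-significant-first order: 0F 4A E0 5C.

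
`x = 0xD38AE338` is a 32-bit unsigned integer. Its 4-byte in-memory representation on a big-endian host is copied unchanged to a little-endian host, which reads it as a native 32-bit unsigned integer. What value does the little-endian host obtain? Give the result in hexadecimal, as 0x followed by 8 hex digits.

Stored big-endian, the bytes at ascending addresses are D3 8A E3 38.
Read back as little-endian, the first byte is least significant, giving 0x38E38AD3.

0x38E38AD3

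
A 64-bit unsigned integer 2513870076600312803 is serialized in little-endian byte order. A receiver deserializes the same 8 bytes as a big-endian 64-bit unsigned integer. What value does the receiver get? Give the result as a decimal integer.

16421037933459399458

2513870076600312803 in 64-bit hexadecimal is 0x22E30F83FF3EE3E3.
Stored little-endian, the bytes at ascending addresses are E3 E3 3E FF 83 0F E3 22.
Read back as big-endian, the last byte is least significant, giving 0xE3E33EFF830FE322.
0xE3E33EFF830FE322 = 16421037933459399458.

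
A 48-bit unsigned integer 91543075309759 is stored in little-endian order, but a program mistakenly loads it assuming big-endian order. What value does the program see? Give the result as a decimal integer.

210318039466579

91543075309759 in 48-bit hexadecimal is 0x5342087C48BF.
Stored little-endian, the bytes at ascending addresses are BF 48 7C 08 42 53.
Read back as big-endian, the last byte is least significant, giving 0xBF487C084253.
0xBF487C084253 = 210318039466579.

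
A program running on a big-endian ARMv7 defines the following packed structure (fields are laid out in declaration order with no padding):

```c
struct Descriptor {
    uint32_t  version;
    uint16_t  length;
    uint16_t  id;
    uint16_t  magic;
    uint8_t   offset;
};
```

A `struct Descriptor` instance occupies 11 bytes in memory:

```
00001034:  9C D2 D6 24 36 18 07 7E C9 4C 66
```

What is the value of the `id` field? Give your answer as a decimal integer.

1918

`id` follows `version` (4 B), `length` (2 B), so it starts at offset 4 + 2 = 6 and occupies 2 bytes.
Bytes at offsets 6..7: 07 7E.
Big-endian stores the most-significant byte at the lowest address.
The bytes are already most-significant first: 0x077E.
0x077E = 1918.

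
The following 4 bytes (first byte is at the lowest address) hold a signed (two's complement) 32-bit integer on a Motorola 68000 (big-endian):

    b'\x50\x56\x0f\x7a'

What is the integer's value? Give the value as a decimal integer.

In big-endian order the high byte comes first in memory.
The bytes are already most-significant first: 0x50560F7A.
0x50560F7A = 1347817338.

1347817338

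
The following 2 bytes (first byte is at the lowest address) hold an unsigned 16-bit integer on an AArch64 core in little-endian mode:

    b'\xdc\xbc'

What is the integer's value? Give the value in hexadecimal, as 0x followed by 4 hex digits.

Little-endian stores the least-significant byte at the lowest address.
Reassemble most-significant byte first: BC DC → 0xBCDC.

0xBCDC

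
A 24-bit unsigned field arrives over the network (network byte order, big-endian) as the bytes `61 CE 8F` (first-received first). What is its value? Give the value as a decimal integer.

Big-endian: lowest address holds the most-significant byte.
The bytes are already most-significant first: 0x61CE8F.
0x61CE8F = 6409871.

6409871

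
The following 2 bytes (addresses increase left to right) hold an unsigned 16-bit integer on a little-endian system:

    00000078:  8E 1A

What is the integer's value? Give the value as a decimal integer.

6798

Little-endian: lowest address holds the least-significant byte.
Reassemble most-significant byte first: 1A 8E → 0x1A8E.
0x1A8E = 6798.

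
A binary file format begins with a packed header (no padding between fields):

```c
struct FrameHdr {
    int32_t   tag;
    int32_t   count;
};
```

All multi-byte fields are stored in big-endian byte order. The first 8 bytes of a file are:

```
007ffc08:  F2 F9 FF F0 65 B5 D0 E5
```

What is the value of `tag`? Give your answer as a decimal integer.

`tag` is the first field, at byte offset 0, occupying 4 bytes.
Bytes at offsets 0..3: F2 F9 FF F0.
In big-endian order the high byte comes first in memory.
The bytes are already most-significant first: 0xF2F9FFF0.
Top bit is set, so as a signed 32-bit value this is 0xF2F9FFF0 − 2^32 = -218497040.

-218497040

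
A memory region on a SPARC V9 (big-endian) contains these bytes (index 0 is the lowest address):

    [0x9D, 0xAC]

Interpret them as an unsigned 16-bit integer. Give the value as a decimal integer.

Big-endian stores the most-significant byte at the lowest address.
The bytes are already most-significant first: 0x9DAC.
0x9DAC = 40364.

40364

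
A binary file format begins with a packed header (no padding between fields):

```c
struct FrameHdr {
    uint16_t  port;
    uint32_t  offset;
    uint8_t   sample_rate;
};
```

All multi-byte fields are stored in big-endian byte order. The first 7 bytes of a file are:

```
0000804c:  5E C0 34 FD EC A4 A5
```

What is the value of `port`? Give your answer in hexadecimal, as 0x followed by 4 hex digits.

`port` is the first field, at byte offset 0, occupying 2 bytes.
Bytes at offsets 0..1: 5E C0.
Big-endian: lowest address holds the most-significant byte.
The bytes are already most-significant first: 0x5EC0.

0x5EC0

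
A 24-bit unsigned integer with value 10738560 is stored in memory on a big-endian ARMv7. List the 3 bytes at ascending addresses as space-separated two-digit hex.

A3 DB 80

10738560 in hexadecimal, padded to 24 bits, is 0xA3DB80.
Split into bytes (most-significant first): A3 DB 80.
In big-endian order the high byte comes first in memory.
So the memory order matches the most-significant-first order: A3 DB 80.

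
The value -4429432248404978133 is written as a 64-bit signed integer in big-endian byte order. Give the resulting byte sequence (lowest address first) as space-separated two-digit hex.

C2 87 7E D6 95 29 56 2B

Two's complement of -4429432248404978133 in 64 bits: 4429432248404978133 = 0x3D7881296AD6A9D5; invert → 0xC2877ED69529562A; add 1 → 0xC2877ED69529562B.
Split into bytes (most-significant first): C2 87 7E D6 95 29 56 2B.
In big-endian order the high byte comes first in memory.
So the memory order matches the most-significant-first order: C2 87 7E D6 95 29 56 2B.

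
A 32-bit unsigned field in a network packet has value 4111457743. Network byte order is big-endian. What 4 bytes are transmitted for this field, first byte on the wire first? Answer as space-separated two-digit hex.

4111457743 in hexadecimal, padded to 32 bits, is 0xF50FDDCF.
Split into bytes (most-significant first): F5 0F DD CF.
Big-endian: lowest address holds the most-significant byte.
So the memory order matches the most-significant-first order: F5 0F DD CF.

F5 0F DD CF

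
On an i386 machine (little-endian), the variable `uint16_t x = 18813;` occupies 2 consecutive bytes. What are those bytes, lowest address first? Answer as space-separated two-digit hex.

7D 49

18813 in hexadecimal, padded to 16 bits, is 0x497D.
Split into bytes (most-significant first): 49 7D.
Little-endian: lowest address holds the least-significant byte.
So at ascending addresses the bytes are 7D 49.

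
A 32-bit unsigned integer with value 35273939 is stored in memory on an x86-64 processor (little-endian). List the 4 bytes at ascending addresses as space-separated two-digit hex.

35273939 in hexadecimal, padded to 32 bits, is 0x021A3CD3.
Split into bytes (most-significant first): 02 1A 3C D3.
Little-endian: lowest address holds the least-significant byte.
So at ascending addresses the bytes are D3 3C 1A 02.

D3 3C 1A 02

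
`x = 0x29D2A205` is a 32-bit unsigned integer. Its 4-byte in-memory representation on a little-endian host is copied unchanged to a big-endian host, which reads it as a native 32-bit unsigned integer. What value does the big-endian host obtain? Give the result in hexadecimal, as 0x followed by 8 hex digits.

Stored little-endian, the bytes at ascending addresses are 05 A2 D2 29.
Read back as big-endian, the last byte is least significant, giving 0x05A2D229.

0x05A2D229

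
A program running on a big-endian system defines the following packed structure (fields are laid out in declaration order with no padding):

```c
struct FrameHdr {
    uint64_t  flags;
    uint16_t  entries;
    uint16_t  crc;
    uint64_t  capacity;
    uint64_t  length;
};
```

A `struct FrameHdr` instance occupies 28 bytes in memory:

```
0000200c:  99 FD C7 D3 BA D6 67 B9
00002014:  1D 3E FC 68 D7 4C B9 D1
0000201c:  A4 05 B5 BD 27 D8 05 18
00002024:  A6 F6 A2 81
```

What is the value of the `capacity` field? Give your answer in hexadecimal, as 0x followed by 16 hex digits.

0xD74CB9D1A405B5BD

`capacity` follows `flags` (8 B), `entries` (2 B), `crc` (2 B), so it starts at offset 8 + 2 + 2 = 12 and occupies 8 bytes.
Bytes at offsets 12..19: D7 4C B9 D1 A4 05 B5 BD.
Big-endian stores the most-significant byte at the lowest address.
The bytes are already most-significant first: 0xD74CB9D1A405B5BD.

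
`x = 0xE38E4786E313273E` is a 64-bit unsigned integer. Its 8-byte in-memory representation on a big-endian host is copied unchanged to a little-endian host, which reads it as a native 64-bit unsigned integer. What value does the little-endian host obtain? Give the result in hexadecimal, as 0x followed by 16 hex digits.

0x3E2713E386478EE3

Stored big-endian, the bytes at ascending addresses are E3 8E 47 86 E3 13 27 3E.
Read back as little-endian, the first byte is least significant, giving 0x3E2713E386478EE3.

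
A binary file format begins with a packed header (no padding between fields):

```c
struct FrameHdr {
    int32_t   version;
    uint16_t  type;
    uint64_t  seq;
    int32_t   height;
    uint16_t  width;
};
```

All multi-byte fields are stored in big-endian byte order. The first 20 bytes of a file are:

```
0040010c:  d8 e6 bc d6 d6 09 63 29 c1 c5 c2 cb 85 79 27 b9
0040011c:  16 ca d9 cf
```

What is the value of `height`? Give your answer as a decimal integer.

`height` follows `version` (4 B), `type` (2 B), `seq` (8 B), so it starts at offset 4 + 2 + 8 = 14 and occupies 4 bytes.
Bytes at offsets 14..17: 27 B9 16 CA.
Big-endian: lowest address holds the most-significant byte.
The bytes are already most-significant first: 0x27B916CA.
0x27B916CA = 666441418.

666441418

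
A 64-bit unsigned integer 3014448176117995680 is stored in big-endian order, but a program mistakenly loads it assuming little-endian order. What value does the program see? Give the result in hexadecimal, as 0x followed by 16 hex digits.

3014448176117995680 in 64-bit hexadecimal is 0x29D578A51B5658A0.
Stored big-endian, the bytes at ascending addresses are 29 D5 78 A5 1B 56 58 A0.
Read back as little-endian, the first byte is least significant, giving 0xA058561BA578D529.

0xA058561BA578D529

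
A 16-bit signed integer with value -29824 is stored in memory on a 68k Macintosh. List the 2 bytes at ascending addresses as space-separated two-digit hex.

Two's complement of -29824 in 16 bits: 29824 = 0x7480; invert → 0x8B7F; add 1 → 0x8B80.
Split into bytes (most-significant first): 8B 80.
Big-endian stores the most-significant byte at the lowest address.
So the memory order matches the most-significant-first order: 8B 80.

8B 80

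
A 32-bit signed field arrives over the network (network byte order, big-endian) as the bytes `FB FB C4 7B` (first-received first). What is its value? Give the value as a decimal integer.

-67386245

Big-endian stores the most-significant byte at the lowest address.
The bytes are already most-significant first: 0xFBFBC47B.
Top bit is set, so as a signed 32-bit value this is 0xFBFBC47B − 2^32 = -67386245.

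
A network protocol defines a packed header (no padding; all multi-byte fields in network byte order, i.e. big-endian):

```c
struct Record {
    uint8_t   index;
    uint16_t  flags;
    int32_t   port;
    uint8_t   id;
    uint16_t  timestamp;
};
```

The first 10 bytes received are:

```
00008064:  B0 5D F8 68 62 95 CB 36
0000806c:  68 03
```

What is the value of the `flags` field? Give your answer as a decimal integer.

24056

`flags` follows `index` (1 byte), so it starts at byte offset 1 and occupies 2 bytes.
Bytes at offsets 1..2: 5D F8.
Big-endian stores the most-significant byte at the lowest address.
The bytes are already most-significant first: 0x5DF8.
0x5DF8 = 24056.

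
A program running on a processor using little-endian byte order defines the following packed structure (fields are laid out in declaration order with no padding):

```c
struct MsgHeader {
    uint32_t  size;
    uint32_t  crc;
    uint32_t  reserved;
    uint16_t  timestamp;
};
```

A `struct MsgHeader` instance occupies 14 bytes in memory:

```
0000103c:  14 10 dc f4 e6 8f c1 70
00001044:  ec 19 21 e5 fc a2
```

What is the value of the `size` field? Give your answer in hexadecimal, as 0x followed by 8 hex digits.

`size` is the first field, at byte offset 0, occupying 4 bytes.
Bytes at offsets 0..3: 14 10 DC F4.
Little-endian: lowest address holds the least-significant byte.
Reassemble most-significant byte first: F4 DC 10 14 → 0xF4DC1014.

0xF4DC1014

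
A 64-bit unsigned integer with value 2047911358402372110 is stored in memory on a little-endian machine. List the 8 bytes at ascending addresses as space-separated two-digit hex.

2047911358402372110 in hexadecimal, padded to 64 bits, is 0x1C6BA487B90FA20E.
Split into bytes (most-significant first): 1C 6B A4 87 B9 0F A2 0E.
Little-endian: lowest address holds the least-significant byte.
So at ascending addresses the bytes are 0E A2 0F B9 87 A4 6B 1C.

0E A2 0F B9 87 A4 6B 1C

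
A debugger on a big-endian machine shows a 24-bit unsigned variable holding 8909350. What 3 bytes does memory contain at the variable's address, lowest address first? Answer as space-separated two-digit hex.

8909350 in hexadecimal, padded to 24 bits, is 0x87F226.
Split into bytes (most-significant first): 87 F2 26.
Big-endian: lowest address holds the most-significant byte.
So the memory order matches the most-significant-first order: 87 F2 26.

87 F2 26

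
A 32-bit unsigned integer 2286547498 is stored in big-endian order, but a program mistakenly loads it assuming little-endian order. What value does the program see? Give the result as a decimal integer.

2286547498 in 32-bit hexadecimal is 0x8849F22A.
Stored big-endian, the bytes at ascending addresses are 88 49 F2 2A.
Read back as little-endian, the first byte is least significant, giving 0x2AF24988.
0x2AF24988 = 720521608.

720521608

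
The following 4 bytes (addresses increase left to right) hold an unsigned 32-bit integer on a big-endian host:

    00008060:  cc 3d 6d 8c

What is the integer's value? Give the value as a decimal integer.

Big-endian: lowest address holds the most-significant byte.
The bytes are already most-significant first: 0xCC3D6D8C.
0xCC3D6D8C = 3426577804.

3426577804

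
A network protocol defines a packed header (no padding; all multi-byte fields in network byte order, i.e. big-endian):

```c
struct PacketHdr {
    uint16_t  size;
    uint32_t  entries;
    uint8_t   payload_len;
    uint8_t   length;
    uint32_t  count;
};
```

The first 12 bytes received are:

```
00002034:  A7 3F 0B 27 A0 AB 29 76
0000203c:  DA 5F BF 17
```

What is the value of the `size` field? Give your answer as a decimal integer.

42815

`size` is the first field, at byte offset 0, occupying 2 bytes.
Bytes at offsets 0..1: A7 3F.
Big-endian stores the most-significant byte at the lowest address.
The bytes are already most-significant first: 0xA73F.
0xA73F = 42815.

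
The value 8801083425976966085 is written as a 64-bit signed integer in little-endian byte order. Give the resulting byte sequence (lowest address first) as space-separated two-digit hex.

8801083425976966085 in hexadecimal, padded to 64 bits, is 0x7A23BABEEBEF5BC5.
Split into bytes (most-significant first): 7A 23 BA BE EB EF 5B C5.
Little-endian: lowest address holds the least-significant byte.
So at ascending addresses the bytes are C5 5B EF EB BE BA 23 7A.

C5 5B EF EB BE BA 23 7A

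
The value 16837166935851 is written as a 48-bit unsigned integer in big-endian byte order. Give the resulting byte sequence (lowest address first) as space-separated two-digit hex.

16837166935851 in hexadecimal, padded to 48 bits, is 0x0F50355AAF2B.
Split into bytes (most-significant first): 0F 50 35 5A AF 2B.
Big-endian stores the most-significant byte at the lowest address.
So the memory order matches the most-significant-first order: 0F 50 35 5A AF 2B.

0F 50 35 5A AF 2B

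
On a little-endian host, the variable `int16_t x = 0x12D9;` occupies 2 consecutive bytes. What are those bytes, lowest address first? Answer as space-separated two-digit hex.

D9 12

Split into bytes (most-significant first): 12 D9.
Little-endian stores the least-significant byte at the lowest address.
So at ascending addresses the bytes are D9 12.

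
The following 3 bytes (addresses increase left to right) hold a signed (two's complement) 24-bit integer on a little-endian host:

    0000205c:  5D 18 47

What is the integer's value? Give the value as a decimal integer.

4659293

Little-endian: lowest address holds the least-significant byte.
Reassemble most-significant byte first: 47 18 5D → 0x47185D.
0x47185D = 4659293.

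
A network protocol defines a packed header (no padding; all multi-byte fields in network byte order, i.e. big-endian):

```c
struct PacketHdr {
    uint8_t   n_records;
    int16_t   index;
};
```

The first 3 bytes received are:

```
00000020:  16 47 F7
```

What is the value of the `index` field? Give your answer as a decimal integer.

`index` follows `n_records` (1 byte), so it starts at byte offset 1 and occupies 2 bytes.
Bytes at offsets 1..2: 47 F7.
Big-endian stores the most-significant byte at the lowest address.
The bytes are already most-significant first: 0x47F7.
0x47F7 = 18423.

18423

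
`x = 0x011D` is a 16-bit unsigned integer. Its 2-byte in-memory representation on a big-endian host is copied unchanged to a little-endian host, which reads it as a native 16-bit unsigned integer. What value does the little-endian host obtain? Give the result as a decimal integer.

Stored big-endian, the bytes at ascending addresses are 01 1D.
Read back as little-endian, the first byte is least significant, giving 0x1D01.
0x1D01 = 7425.

7425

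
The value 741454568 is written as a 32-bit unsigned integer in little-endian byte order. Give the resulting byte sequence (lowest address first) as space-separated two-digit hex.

741454568 in hexadecimal, padded to 32 bits, is 0x2C31B2E8.
Split into bytes (most-significant first): 2C 31 B2 E8.
Little-endian stores the least-significant byte at the lowest address.
So at ascending addresses the bytes are E8 B2 31 2C.

E8 B2 31 2C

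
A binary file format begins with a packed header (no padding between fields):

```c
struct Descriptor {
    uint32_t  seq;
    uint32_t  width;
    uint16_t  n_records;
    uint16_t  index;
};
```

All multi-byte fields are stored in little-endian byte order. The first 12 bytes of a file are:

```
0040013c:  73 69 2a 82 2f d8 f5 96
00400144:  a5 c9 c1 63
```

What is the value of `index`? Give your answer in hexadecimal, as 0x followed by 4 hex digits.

0x63C1

`index` follows `seq` (4 B), `width` (4 B), `n_records` (2 B), so it starts at offset 4 + 4 + 2 = 10 and occupies 2 bytes.
Bytes at offsets 10..11: C1 63.
In little-endian order the low byte comes first in memory.
Reassemble most-significant byte first: 63 C1 → 0x63C1.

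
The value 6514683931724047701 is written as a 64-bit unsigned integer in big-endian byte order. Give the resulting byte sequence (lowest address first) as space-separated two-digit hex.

5A 68 CE 85 06 5B 65 55

6514683931724047701 in hexadecimal, padded to 64 bits, is 0x5A68CE85065B6555.
Split into bytes (most-significant first): 5A 68 CE 85 06 5B 65 55.
In big-endian order the high byte comes first in memory.
So the memory order matches the most-significant-first order: 5A 68 CE 85 06 5B 65 55.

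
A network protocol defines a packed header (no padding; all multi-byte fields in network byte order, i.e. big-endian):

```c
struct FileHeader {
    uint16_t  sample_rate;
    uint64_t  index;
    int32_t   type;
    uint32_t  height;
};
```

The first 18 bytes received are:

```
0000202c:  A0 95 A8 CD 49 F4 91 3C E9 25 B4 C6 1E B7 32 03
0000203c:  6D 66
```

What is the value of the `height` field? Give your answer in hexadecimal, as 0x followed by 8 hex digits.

`height` follows `sample_rate` (2 B), `index` (8 B), `type` (4 B), so it starts at offset 2 + 8 + 4 = 14 and occupies 4 bytes.
Bytes at offsets 14..17: 32 03 6D 66.
Big-endian: lowest address holds the most-significant byte.
The bytes are already most-significant first: 0x32036D66.

0x32036D66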